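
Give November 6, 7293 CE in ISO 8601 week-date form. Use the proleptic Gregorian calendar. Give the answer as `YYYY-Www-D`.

7293-W45-5

The weekday is Friday (ISO weekday 5).
That Friday belongs to ISO week 45 of ISO year 7293.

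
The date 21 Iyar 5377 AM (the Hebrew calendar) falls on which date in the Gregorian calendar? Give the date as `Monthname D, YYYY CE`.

Julian Day Number of the source date = 2311803.
Converting JDN 2311803 to the Gregorian calendar gives 26 May 1617 CE.

May 26, 1617 CE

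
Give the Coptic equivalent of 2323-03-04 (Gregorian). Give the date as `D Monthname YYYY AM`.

22 Meshir 2039 AM

Julian Day Number of the source date = 2569580.
Converting JDN 2569580 to the Coptic calendar gives 22 Meshir 2039 AM.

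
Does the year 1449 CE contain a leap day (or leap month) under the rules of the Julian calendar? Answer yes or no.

no

1449 mod 4 = 1, so it is a common year in the Julian calendar.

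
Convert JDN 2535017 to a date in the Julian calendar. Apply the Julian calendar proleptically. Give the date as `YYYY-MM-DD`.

JDN 2535017 is 16 July 2228 in the Gregorian calendar.
In the Julian calendar that day is 2228-07-01.

2228-07-01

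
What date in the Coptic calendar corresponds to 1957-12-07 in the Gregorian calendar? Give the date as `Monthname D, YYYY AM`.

Hathor 28, 1674 AM

Both dates share Julian Day Number 2436180; in the Coptic calendar that is 28 Hathor 1674 AM.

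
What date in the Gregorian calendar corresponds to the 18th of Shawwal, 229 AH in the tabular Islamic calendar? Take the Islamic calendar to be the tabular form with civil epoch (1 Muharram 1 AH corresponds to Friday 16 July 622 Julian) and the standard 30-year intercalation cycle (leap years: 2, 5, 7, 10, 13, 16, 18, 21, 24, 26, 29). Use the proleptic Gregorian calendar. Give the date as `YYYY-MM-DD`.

0844-07-13

Julian Day Number of the source date = 2029519.
Converting JDN 2029519 to the Gregorian calendar gives 13 July 844 CE.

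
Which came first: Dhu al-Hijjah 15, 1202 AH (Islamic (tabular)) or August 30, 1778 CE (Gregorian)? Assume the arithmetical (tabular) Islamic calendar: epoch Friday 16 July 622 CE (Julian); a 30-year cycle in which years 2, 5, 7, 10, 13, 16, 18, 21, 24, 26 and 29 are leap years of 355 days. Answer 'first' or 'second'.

second

Converting both to JDN: 2374373 vs 2370703; the smaller is the second.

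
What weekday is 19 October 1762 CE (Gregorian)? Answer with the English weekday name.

2364909 ≡ 1 (mod 7); counting from Monday = 0 gives Tuesday.

Tuesday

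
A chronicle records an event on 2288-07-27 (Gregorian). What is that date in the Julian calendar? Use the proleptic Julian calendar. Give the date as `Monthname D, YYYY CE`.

July 12, 2288 CE

For dates in this range the Gregorian date is 15 days ahead of the Julian.
27 July 2288 Gregorian − 15 days → 12 July 2288 Julian.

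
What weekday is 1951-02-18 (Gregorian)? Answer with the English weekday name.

2433696 ≡ 6 (mod 7); counting from Monday = 0 gives Sunday.

Sunday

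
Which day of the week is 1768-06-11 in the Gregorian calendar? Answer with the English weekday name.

Saturday

JDN 2366971 mod 7 = 5, and JDN 0 was a Monday, so this is a Saturday.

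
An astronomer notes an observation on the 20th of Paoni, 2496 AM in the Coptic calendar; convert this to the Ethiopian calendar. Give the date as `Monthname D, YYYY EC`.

Sene 20, 2772 EC

Both dates share Julian Day Number 2736618; in the Ethiopian calendar that is 20 Sene 2772 EC.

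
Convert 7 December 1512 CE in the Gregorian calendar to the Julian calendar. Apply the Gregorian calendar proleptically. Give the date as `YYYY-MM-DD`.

1512-11-27

The Julian–Gregorian offset here is 10 days (Julian trailing).
7 December 1512 Gregorian − 10 days → 27 November 1512 Julian.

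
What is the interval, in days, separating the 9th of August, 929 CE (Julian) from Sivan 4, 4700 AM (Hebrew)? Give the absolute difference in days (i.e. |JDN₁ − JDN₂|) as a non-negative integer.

First date → JDN 2060596; second date → JDN 2064526.
The interval is |2060596 − 2064526| = 3930 days.

3930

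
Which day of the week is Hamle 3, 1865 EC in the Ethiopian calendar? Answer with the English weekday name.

This is JDN 2405349 (9 July 1873 Gregorian).
JDN 2405349 mod 7 = 2, and JDN 0 was a Monday, so this is a Wednesday.

Wednesday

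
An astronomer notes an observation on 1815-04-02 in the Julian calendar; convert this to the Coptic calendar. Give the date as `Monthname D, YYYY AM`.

Parmouti 7, 1531 AM

Both dates share Julian Day Number 2384078; in the Coptic calendar that is 7 Parmouti 1531 AM.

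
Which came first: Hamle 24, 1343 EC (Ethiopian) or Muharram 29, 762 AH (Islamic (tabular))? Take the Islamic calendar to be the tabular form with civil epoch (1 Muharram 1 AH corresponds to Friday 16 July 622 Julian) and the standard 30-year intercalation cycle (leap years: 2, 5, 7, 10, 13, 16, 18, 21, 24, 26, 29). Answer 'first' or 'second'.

Converting both to JDN: 2214709 vs 2218141; the smaller is the first.

first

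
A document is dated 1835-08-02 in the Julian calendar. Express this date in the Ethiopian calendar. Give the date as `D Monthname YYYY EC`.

9 Nehase 1827 EC

Julian Day Number of the source date = 2391505.
Converting JDN 2391505 to the Ethiopian calendar gives 9 Nehase 1827 EC.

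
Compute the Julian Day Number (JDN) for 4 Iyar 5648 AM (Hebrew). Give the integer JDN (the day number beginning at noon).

2410743

Equivalently 15 April 1888 (Gregorian).
JDN 2299161 is 15 October 1582 CE (Gregorian); the target day is +111582 days from there, so JDN = 2410743.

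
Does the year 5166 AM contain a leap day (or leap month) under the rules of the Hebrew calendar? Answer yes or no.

yes

Hebrew year 5166 is year 17 of its 19-year Metonic cycle; leap years are at positions 3, 6, 8, 11, 14, 17, 19, so it is a leap year (13 months).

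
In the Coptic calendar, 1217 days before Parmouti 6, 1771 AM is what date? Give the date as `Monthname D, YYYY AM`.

JDN of Parmouti 6, 1771 AM = 2471737.
2471737 − 1217 = 2470520.
JDN 2470520 in the Coptic calendar is Koiak 4, 1768 AM.

Koiak 4, 1768 AM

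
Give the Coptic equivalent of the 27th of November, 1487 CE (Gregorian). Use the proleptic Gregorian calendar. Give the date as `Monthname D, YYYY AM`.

Hathor 21, 1204 AM

Julian Day Number of the source date = 2264506.
Converting JDN 2264506 to the Coptic calendar gives 21 Hathor 1204 AM.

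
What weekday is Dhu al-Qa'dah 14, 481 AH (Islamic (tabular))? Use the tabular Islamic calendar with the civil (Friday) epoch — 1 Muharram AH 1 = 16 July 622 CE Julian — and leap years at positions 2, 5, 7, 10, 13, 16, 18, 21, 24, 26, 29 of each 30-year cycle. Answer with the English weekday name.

Equivalently 4 February 1089 Gregorian, JDN 2118844.
Since JDN mod 7 = 0 (0 = Monday), the day is Monday.

Monday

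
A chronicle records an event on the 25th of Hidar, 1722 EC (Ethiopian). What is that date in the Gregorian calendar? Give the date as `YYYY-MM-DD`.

1729-12-02

Both dates share Julian Day Number 2352900; in the Gregorian calendar that is 2 December 1729 CE.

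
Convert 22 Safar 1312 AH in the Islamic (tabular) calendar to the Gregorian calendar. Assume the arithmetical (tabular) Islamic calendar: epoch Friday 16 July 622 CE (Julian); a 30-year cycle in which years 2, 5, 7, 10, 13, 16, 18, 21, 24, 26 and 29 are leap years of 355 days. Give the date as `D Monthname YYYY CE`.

25 August 1894 CE

Both dates share Julian Day Number 2413066; in the Gregorian calendar that is 25 August 1894 CE.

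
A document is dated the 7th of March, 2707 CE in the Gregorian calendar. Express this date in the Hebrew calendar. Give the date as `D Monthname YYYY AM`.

Both dates share Julian Day Number 2709836; in the Hebrew calendar that is 11 Adar 6467 AM.

11 Adar 6467 AM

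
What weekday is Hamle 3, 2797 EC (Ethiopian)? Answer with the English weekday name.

Saturday

Equivalently 16 July 2805 Gregorian, JDN 2745762.
Since JDN mod 7 = 5 (0 = Monday), the day is Saturday.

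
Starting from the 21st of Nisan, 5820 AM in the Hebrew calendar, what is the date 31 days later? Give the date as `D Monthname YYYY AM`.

Counting 31 days forward from JDN 2473571 reaches JDN 2473602, which is 22 Iyar 5820 AM.

22 Iyar 5820 AM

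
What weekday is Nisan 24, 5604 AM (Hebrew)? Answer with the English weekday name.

Saturday

Equivalently 13 April 1844 Gregorian, JDN 2394670.
JDN 2394670 mod 7 = 5, and JDN 0 was a Monday, so this is a Saturday.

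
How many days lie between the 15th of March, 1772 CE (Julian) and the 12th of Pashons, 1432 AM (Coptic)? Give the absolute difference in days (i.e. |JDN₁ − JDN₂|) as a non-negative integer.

20401

First date → JDN 2368355; second date → JDN 2347954.
The interval is |2368355 − 2347954| = 20401 days.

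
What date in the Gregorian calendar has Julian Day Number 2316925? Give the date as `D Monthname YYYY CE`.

Counting from JDN 2299161 = 15 Oct 1582 gives an offset of 17764 days.

4 June 1631 CE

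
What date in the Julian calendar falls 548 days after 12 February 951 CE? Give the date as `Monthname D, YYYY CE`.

August 13, 952 CE

Counting 548 days forward from JDN 2068453 reaches JDN 2069001, which is August 13, 952 CE.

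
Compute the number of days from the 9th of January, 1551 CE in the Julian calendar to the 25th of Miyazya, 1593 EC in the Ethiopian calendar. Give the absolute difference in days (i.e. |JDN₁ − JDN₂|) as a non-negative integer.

JDN of the first date = 2287569.
JDN of the second date = 2305933.
|2305933 − 2287569| = 18364.

18364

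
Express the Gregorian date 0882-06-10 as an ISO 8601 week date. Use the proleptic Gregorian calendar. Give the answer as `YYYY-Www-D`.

The weekday is Wednesday (ISO weekday 3).
That Wednesday belongs to ISO week 24 of ISO year 882.

0882-W24-3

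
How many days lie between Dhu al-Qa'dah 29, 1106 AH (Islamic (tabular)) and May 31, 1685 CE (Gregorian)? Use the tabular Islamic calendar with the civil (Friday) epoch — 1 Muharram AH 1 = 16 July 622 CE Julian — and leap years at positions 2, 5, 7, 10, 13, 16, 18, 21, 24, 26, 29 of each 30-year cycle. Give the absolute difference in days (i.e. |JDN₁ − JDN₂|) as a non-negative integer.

First date → JDN 2340338; second date → JDN 2336645.
The interval is |2340338 − 2336645| = 3693 days.

3693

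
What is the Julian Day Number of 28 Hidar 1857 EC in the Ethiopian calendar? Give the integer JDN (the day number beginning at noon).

Equivalently 6 December 1864 (Gregorian).
JDN 2400001 is 17 November 1858 CE (Gregorian), MJD 0; the target day is +2211 days from there, so JDN = 2402212.

2402212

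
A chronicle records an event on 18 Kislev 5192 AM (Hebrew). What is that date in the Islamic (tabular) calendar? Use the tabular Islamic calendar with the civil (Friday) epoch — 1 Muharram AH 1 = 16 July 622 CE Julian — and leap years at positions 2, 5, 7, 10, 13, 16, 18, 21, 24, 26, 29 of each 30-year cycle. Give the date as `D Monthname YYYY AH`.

Both dates share Julian Day Number 2244058; in the tabular Islamic calendar that is 18 Rabi' al-Awwal 835 AH.

18 Rabi' al-Awwal 835 AH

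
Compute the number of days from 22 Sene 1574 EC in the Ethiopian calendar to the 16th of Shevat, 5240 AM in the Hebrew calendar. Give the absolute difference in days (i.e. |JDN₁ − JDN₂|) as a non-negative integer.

JDN of the first date = 2299050.
JDN of the second date = 2261655.
|2261655 − 2299050| = 37395.

37395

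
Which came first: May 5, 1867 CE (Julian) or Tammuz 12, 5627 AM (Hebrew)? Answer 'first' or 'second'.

Converting both to JDN: 2403104 vs 2403163; the smaller is the first.

first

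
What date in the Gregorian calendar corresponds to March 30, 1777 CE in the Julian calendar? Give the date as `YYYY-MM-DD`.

The Julian–Gregorian offset here is 11 days (Julian trailing).
30 March 1777 Julian + 11 days → 10 April 1777 Gregorian.

1777-04-10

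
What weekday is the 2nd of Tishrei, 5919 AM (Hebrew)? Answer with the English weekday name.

This is JDN 2509520 (24 September 2158 Gregorian).
JDN 2509520 mod 7 = 6, and JDN 0 was a Monday, so this is a Sunday.

Sunday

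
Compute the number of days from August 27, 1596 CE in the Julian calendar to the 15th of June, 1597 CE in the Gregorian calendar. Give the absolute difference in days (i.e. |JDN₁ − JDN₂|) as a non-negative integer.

282

JDN of the first date = 2304236.
JDN of the second date = 2304518.
|2304518 − 2304236| = 282.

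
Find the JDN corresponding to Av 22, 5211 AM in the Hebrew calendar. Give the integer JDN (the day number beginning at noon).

2251237

Equivalently 30 July 1451 (proleptic Gregorian).
JDN 2400001 is 17 November 1858 CE (Gregorian), MJD 0; the target day is −148764 days from there, so JDN = 2251237.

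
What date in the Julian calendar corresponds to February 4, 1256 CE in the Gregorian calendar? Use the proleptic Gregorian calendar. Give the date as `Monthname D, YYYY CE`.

January 28, 1256 CE

The Julian–Gregorian offset here is 7 days (Julian trailing).
4 February 1256 Gregorian − 7 days → 28 January 1256 Julian.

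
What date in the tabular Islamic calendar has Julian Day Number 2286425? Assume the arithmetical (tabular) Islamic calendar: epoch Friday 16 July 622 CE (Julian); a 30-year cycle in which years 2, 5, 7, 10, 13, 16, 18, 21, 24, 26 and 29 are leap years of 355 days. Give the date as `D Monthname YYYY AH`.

JDN 2286425 is 2 December 1547 in the proleptic Gregorian calendar.
In the tabular Islamic calendar that day is 9 Shawwal 954 AH.

9 Shawwal 954 AH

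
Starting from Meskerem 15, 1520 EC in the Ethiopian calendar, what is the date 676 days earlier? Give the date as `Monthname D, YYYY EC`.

Hidar 10, 1518 EC

Counting 676 days back from JDN 2279050 reaches JDN 2278374, which is Hidar 10, 1518 EC.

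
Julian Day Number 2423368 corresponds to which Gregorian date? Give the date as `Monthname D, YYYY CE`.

JDN 2451545 is 1 Jan 2000; 2423368 is −28177 days from there.

November 9, 1922 CE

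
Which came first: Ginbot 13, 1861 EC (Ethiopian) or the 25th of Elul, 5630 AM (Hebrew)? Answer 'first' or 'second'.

The two dates have Julian Day Numbers 2403838 and 2404327 respectively.
Since 2403838 < 2404327, the first date comes first.

first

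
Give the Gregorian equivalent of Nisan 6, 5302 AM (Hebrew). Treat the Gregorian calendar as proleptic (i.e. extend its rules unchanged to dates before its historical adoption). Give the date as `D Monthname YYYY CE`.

Julian Day Number of the source date = 2284355.
Converting JDN 2284355 to the Gregorian calendar gives 2 April 1542 CE.

2 April 1542 CE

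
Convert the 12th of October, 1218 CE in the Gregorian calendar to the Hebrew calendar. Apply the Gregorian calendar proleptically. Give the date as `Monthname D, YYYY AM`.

Tishrei 14, 4979 AM

Both dates share Julian Day Number 2166210; in the Hebrew calendar that is 14 Tishrei 4979 AM.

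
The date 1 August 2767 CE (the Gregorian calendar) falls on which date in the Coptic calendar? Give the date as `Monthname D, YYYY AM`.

Epip 19, 2483 AM

Julian Day Number of the source date = 2731898.
Converting JDN 2731898 to the Coptic calendar gives 19 Epip 2483 AM.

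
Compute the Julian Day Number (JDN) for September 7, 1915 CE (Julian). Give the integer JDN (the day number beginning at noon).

2420761

In the Gregorian calendar the same day is 20 September 1915.
JDN 2400001 is 17 November 1858 CE (Gregorian), MJD 0; the target day is +20760 days from there, so JDN = 2420761.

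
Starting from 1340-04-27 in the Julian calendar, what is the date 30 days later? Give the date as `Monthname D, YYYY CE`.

May 27, 1340 CE

JDN of 1340-04-27 = 2210610.
2210610 + 30 = 2210640.
JDN 2210640 in the Julian calendar is May 27, 1340 CE.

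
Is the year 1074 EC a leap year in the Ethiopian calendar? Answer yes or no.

no

1074 mod 4 = 2; in the Ethiopian calendar a year is leap when year mod 4 = 3, so it is a common year.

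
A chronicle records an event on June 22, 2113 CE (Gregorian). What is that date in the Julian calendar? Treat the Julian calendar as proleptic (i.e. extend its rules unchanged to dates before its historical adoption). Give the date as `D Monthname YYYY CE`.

At this point the Julian calendar is 14 days behind the Gregorian.
22 June 2113 Gregorian − 14 days → 8 June 2113 Julian.

8 June 2113 CE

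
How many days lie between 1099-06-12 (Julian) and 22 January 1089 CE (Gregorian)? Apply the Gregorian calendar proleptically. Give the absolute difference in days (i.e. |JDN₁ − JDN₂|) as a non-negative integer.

First date → JDN 2122630; second date → JDN 2118831.
The interval is |2122630 − 2118831| = 3799 days.

3799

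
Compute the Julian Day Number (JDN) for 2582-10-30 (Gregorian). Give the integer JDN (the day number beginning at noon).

JDN 2451545 is 1 January 2000 CE (Gregorian); the target day is +212874 days from there, so JDN = 2664419.

2664419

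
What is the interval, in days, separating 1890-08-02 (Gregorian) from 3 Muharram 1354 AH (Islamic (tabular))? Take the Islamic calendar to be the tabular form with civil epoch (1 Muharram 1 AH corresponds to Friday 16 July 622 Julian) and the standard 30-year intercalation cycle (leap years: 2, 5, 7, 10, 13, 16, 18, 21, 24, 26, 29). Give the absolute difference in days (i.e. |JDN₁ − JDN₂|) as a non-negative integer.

First date → JDN 2411582; second date → JDN 2427900.
The interval is |2411582 − 2427900| = 16318 days.

16318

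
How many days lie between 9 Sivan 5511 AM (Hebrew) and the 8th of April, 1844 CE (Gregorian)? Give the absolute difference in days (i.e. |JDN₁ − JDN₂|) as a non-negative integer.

JDN of the first date = 2360752.
JDN of the second date = 2394665.
|2394665 − 2360752| = 33913.

33913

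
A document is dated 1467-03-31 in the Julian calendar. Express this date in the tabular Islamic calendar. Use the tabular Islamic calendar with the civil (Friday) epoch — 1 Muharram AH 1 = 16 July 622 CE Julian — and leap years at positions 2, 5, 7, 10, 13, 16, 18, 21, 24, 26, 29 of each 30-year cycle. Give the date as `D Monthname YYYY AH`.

The source date corresponds to 9 April 1467 in the proleptic Gregorian calendar (JDN 2256969).
That day falls on 24 Sha'ban 871 AH in the tabular Islamic calendar.

24 Sha'ban 871 AH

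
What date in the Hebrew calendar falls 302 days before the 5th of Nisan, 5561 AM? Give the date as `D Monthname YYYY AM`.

JDN of the 5th of Nisan, 5561 AM = 2378939.
2378939 − 302 = 2378637.
JDN 2378637 in the Hebrew calendar is 26 Iyar 5560 AM.

26 Iyar 5560 AM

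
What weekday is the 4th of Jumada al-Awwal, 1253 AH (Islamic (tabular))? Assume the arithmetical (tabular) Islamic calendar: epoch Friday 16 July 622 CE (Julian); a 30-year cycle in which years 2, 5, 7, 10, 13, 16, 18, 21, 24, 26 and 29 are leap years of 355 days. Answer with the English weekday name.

Sunday

Equivalently 6 August 1837 Gregorian, JDN 2392228.
JDN 2392228 mod 7 = 6, and JDN 0 was a Monday, so this is a Sunday.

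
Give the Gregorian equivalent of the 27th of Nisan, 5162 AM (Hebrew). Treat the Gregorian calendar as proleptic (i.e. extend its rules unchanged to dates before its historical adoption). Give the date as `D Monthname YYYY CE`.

9 April 1402 CE

Both dates share Julian Day Number 2233228; in the Gregorian calendar that is 9 April 1402 CE.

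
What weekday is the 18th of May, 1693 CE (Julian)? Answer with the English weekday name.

Equivalently 28 May 1693 Gregorian, JDN 2339564.
Since JDN mod 7 = 3 (0 = Monday), the day is Thursday.

Thursday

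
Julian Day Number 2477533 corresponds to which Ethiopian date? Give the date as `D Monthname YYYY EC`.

JDN 2477533 is 25 February 2071 in the Gregorian calendar.
In the Ethiopian calendar that day is 18 Yekatit 2063 EC.

18 Yekatit 2063 EC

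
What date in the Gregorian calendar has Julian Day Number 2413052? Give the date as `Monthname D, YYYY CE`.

August 11, 1894 CE

Counting from JDN 2299161 = 15 Oct 1582 gives an offset of 113891 days.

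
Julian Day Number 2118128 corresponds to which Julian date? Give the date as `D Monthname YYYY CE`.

The proleptic Gregorian equivalent of JDN 2118128 is 19 February 1087.
In the Julian calendar that day is 13 February 1087 CE.

13 February 1087 CE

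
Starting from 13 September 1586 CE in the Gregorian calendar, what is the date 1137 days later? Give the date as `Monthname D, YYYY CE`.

October 24, 1589 CE

The starting date is JDN 2300590; 2300590 + 1137 = 2301727.
JDN 2301727 corresponds to October 24, 1589 CE.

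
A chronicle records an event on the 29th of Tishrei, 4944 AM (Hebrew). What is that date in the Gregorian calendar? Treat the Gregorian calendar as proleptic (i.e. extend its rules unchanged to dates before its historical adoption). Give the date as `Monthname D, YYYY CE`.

Julian Day Number of the source date = 2153438.
Converting JDN 2153438 to the Gregorian calendar gives 24 October 1183 CE.

October 24, 1183 CE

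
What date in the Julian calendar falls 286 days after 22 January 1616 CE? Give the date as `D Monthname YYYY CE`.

JDN of 22 January 1616 CE = 2311323.
2311323 + 286 = 2311609.
JDN 2311609 in the Julian calendar is 3 November 1616 CE.

3 November 1616 CE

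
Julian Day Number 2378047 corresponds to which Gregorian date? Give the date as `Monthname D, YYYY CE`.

October 8, 1798 CE

Counting from JDN 2299161 = 15 Oct 1582 gives an offset of 78886 days.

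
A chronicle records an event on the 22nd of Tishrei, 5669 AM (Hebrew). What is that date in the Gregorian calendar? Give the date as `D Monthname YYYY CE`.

Julian Day Number of the source date = 2418232.
Converting JDN 2418232 to the Gregorian calendar gives 17 October 1908 CE.

17 October 1908 CE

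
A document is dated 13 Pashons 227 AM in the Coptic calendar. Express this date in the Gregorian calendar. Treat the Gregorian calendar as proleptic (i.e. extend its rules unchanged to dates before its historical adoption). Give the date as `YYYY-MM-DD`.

0511-05-10

Julian Day Number of the source date = 1907828.
Converting JDN 1907828 to the Gregorian calendar gives 10 May 511 CE.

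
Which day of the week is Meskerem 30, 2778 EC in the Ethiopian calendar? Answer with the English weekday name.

Equivalently 16 October 2785 Gregorian, JDN 2738549.
JDN 2738549 mod 7 = 2, and JDN 0 was a Monday, so this is a Wednesday.

Wednesday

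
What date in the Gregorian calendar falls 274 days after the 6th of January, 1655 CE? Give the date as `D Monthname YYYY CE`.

Counting 274 days forward from JDN 2325542 reaches JDN 2325816, which is 7 October 1655 CE.

7 October 1655 CE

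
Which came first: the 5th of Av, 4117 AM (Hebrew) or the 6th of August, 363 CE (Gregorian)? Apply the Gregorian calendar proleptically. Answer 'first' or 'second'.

The two dates have Julian Day Numbers 1851641 and 1853860 respectively.
Since 1851641 < 1853860, the first date comes first.

first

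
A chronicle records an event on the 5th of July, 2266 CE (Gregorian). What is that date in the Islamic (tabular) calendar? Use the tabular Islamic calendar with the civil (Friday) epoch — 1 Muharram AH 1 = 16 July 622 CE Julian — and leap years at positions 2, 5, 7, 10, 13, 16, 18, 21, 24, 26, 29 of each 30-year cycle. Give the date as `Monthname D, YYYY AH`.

Both dates share Julian Day Number 2548885; in the tabular Islamic calendar that is 1 Jumada al-Thani 1695 AH.

Jumada al-Thani 1, 1695 AH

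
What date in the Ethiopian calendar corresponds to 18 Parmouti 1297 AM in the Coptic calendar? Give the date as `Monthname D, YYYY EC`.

Miyazya 18, 1573 EC

The source date corresponds to 23 April 1581 in the proleptic Gregorian calendar (JDN 2298621).
That day falls on 18 Miyazya 1573 EC in the Ethiopian calendar.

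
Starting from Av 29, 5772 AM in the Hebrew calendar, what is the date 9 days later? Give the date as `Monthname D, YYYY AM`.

JDN of Av 29, 5772 AM = 2456157.
2456157 + 9 = 2456166.
JDN 2456166 in the Hebrew calendar is Elul 8, 5772 AM.

Elul 8, 5772 AM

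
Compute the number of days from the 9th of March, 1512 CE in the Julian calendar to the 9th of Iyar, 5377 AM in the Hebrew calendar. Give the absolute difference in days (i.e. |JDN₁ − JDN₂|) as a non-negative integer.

38407

First date → JDN 2273384; second date → JDN 2311791.
The interval is |2273384 − 2311791| = 38407 days.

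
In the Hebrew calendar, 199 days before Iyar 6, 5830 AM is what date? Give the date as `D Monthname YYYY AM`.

15 Tishrei 5830 AM

The starting date is JDN 2477219; 2477219 − 199 = 2477020.
JDN 2477020 corresponds to 15 Tishrei 5830 AM.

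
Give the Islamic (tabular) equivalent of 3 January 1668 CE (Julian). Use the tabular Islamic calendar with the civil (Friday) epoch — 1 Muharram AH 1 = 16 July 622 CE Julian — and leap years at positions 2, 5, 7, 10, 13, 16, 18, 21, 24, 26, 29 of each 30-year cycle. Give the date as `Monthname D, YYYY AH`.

Rajab 28, 1078 AH

Both dates share Julian Day Number 2330297; in the tabular Islamic calendar that is 28 Rajab 1078 AH.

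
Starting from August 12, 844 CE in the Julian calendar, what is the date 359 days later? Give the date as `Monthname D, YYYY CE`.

JDN of August 12, 844 CE = 2029553.
2029553 + 359 = 2029912.
JDN 2029912 in the Julian calendar is August 6, 845 CE.

August 6, 845 CE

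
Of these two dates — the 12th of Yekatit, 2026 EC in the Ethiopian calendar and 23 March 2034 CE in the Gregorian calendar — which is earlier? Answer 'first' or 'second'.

first

The two dates have Julian Day Numbers 2464013 and 2464045 respectively.
Since 2464013 < 2464045, the first date comes first.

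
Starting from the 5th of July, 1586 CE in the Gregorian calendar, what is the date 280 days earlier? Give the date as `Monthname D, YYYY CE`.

JDN of the 5th of July, 1586 CE = 2300520.
2300520 − 280 = 2300240.
JDN 2300240 in the Gregorian calendar is September 28, 1585 CE.

September 28, 1585 CE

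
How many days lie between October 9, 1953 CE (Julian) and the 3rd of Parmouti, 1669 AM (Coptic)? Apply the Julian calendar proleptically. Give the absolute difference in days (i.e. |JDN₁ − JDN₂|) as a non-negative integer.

194

First date → JDN 2434673; second date → JDN 2434479.
The interval is |2434673 − 2434479| = 194 days.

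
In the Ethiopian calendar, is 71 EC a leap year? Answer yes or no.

yes

71 mod 4 = 3; in the Ethiopian calendar a year is leap when year mod 4 = 3, so it is a leap year.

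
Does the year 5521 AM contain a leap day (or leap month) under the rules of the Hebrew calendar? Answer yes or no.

Hebrew year 5521 is year 11 of its 19-year Metonic cycle; leap years are at positions 3, 6, 8, 11, 14, 17, 19, so it is a leap year (13 months).

yes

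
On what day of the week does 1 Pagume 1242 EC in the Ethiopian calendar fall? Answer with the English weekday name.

In the proleptic Gregorian calendar this is 31 August 1250 (JDN 2177856).
Since JDN mod 7 = 2 (0 = Monday), the day is Wednesday.

Wednesday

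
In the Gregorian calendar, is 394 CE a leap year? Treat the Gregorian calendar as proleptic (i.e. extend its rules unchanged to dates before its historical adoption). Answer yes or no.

394 is not divisible by 4, so it is a common year.

no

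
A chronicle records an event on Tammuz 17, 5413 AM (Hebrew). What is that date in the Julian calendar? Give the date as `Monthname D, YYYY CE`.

Julian Day Number of the source date = 2324999.
Converting JDN 2324999 to the Julian calendar gives 2 July 1653 CE.

July 2, 1653 CE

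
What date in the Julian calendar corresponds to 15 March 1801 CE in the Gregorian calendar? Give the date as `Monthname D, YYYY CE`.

The Julian–Gregorian offset here is 12 days (Julian trailing).
15 March 1801 Gregorian − 12 days → 3 March 1801 Julian.

March 3, 1801 CE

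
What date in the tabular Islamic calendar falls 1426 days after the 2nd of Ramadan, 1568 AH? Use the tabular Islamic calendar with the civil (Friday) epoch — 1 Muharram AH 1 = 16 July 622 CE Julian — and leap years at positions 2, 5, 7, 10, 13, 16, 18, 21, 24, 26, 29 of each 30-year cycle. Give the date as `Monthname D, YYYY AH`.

Ramadan 11, 1572 AH

The starting date is JDN 2503970; 2503970 + 1426 = 2505396.
JDN 2505396 corresponds to Ramadan 11, 1572 AH.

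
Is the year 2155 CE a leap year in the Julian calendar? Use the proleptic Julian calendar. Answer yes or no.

no

2155 mod 4 = 3, so it is a common year in the Julian calendar.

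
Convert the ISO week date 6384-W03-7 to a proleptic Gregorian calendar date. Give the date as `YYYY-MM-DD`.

ISO week 1 of 6384 is the week containing the first Thursday of 6384.
Week 3, day 7 (Sunday) lands on 6384-01-22.

6384-01-22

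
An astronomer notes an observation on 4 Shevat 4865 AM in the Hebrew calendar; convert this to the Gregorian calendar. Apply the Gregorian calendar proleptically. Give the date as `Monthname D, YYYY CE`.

January 28, 1105 CE

Julian Day Number of the source date = 2124680.
Converting JDN 2124680 to the Gregorian calendar gives 28 January 1105 CE.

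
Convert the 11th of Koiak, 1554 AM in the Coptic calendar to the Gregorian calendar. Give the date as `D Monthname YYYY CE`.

19 December 1837 CE

Both dates share Julian Day Number 2392363; in the Gregorian calendar that is 19 December 1837 CE.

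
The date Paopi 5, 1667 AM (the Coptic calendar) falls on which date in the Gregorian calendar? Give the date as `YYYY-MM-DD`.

1950-10-15

Both dates share Julian Day Number 2433570; in the Gregorian calendar that is 15 October 1950 CE.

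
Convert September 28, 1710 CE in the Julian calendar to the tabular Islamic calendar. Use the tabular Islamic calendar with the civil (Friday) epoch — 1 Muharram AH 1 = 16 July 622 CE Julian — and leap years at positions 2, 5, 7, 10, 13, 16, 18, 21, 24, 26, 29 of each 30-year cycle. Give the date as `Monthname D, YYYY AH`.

The source date corresponds to 9 October 1710 in the Gregorian calendar (JDN 2345906).
That day falls on 15 Sha'ban 1122 AH in the tabular Islamic calendar.

Sha'ban 15, 1122 AH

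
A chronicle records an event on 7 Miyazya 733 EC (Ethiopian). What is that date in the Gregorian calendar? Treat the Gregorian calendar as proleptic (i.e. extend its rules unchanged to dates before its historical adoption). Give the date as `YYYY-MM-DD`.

Julian Day Number of the source date = 1991800.
Converting JDN 1991800 to the Gregorian calendar gives 6 April 741 CE.

0741-04-06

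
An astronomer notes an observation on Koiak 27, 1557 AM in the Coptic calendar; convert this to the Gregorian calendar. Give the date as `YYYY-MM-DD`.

1841-01-04

Both dates share Julian Day Number 2393475; in the Gregorian calendar that is 4 January 1841 CE.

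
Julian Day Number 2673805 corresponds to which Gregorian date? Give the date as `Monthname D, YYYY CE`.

Counting from JDN 2299161 = 15 Oct 1582 gives an offset of 374644 days.

July 12, 2608 CE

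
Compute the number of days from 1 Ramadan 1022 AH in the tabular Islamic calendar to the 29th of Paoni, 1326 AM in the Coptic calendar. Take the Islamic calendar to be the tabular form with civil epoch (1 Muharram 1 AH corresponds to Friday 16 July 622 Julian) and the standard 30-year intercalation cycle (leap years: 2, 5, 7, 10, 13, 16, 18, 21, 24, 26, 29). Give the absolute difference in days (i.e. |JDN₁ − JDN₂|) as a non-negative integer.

JDN of the first date = 2310484.
JDN of the second date = 2309284.
|2309284 − 2310484| = 1200.

1200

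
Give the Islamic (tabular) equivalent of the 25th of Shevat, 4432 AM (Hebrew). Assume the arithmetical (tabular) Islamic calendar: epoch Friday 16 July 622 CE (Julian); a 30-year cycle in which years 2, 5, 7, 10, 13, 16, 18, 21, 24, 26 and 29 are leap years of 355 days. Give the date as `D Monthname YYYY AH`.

The source date corresponds to 3 February 672 in the proleptic Gregorian calendar (JDN 1966536).
That day falls on 24 Muharram 52 AH in the tabular Islamic calendar.

24 Muharram 52 AH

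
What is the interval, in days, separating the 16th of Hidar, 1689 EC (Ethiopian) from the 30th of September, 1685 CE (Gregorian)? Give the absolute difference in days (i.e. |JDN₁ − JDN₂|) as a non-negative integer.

First date → JDN 2340838; second date → JDN 2336767.
The interval is |2340838 − 2336767| = 4071 days.

4071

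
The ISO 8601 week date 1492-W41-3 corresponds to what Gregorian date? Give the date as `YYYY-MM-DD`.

1492-10-12

ISO week 1 of 1492 is the week containing the first Thursday of 1492.
Week 41, day 3 (Wednesday) lands on 1492-10-12.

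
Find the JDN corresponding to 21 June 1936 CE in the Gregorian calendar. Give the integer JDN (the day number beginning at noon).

JDN 2299161 is 15 October 1582 CE (Gregorian); the target day is +129180 days from there, so JDN = 2428341.

2428341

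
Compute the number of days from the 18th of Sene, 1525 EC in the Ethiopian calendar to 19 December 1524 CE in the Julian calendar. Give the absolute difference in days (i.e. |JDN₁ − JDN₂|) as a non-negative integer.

3097

First date → JDN 2281149; second date → JDN 2278052.
The interval is |2281149 − 2278052| = 3097 days.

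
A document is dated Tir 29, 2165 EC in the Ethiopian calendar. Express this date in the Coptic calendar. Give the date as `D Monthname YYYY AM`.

Both dates share Julian Day Number 2514770; in the Coptic calendar that is 29 Tobi 1889 AM.

29 Tobi 1889 AM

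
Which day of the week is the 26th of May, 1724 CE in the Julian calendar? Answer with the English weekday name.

This is JDN 2350895 (6 June 1724 Gregorian).
JDN 2350895 mod 7 = 1, and JDN 0 was a Monday, so this is a Tuesday.

Tuesday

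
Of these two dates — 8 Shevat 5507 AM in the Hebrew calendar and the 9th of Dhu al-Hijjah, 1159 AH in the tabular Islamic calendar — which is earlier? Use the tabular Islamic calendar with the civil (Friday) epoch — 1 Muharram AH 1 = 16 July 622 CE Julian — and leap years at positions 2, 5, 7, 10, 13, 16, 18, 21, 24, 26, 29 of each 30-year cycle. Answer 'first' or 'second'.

The two dates have Julian Day Numbers 2359157 and 2359130 respectively.
Since 2359130 < 2359157, the second date comes first.

second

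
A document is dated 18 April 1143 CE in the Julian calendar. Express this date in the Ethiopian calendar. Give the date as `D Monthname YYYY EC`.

23 Miyazya 1135 EC

Julian Day Number of the source date = 2138646.
Converting JDN 2138646 to the Ethiopian calendar gives 23 Miyazya 1135 EC.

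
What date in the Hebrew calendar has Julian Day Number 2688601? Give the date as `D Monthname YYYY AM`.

The Gregorian equivalent of JDN 2688601 is 14 January 2649.
In the Hebrew calendar that day is 9 Shevat 6409 AM.

9 Shevat 6409 AM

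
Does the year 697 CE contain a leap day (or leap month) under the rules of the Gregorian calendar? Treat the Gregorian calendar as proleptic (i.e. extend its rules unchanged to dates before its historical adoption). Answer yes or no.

697 is not divisible by 4, so it is a common year.

no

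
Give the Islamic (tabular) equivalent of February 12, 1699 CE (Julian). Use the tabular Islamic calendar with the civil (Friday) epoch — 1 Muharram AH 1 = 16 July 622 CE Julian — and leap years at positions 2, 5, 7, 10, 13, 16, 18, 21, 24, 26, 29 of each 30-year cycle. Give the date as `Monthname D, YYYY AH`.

Sha'ban 21, 1110 AH

Both dates share Julian Day Number 2341660; in the tabular Islamic calendar that is 21 Sha'ban 1110 AH.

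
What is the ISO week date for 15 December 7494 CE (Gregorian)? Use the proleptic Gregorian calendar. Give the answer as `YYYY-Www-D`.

7494-W50-6

The weekday is Saturday (ISO weekday 6).
That Saturday belongs to ISO week 50 of ISO year 7494.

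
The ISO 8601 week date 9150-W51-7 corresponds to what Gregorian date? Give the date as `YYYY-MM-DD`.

ISO week 1 of 9150 is the week containing the first Thursday of 9150.
Week 51, day 7 (Sunday) lands on 9150-12-24.

9150-12-24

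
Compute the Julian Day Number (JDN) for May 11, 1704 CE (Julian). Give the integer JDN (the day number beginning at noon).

In the Gregorian calendar the same day is 22 May 1704.
JDN 2299161 is 15 October 1582 CE (Gregorian); the target day is +44414 days from there, so JDN = 2343575.

2343575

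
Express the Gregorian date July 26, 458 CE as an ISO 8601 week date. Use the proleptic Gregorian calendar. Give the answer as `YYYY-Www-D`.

The weekday is Friday (ISO weekday 5).
That Friday belongs to ISO week 30 of ISO year 458.

0458-W30-5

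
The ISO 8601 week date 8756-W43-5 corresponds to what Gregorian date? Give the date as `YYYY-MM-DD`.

ISO week 1 of 8756 is the week containing the first Thursday of 8756.
Week 43, day 5 (Friday) lands on 8756-10-26.

8756-10-26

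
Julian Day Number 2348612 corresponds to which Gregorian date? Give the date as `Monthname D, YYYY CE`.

March 7, 1718 CE

JDN 2451545 is 1 Jan 2000; 2348612 is −102933 days from there.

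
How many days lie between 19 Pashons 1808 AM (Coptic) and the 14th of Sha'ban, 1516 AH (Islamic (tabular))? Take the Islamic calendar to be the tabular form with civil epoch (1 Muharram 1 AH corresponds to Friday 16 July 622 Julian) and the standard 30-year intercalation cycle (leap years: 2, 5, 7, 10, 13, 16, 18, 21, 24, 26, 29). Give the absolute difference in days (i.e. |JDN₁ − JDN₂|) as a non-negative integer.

First date → JDN 2485295; second date → JDN 2485525.
The interval is |2485295 − 2485525| = 230 days.

230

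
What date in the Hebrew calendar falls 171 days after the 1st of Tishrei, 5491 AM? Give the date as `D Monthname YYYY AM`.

24 Adar I 5491 AM

The starting date is JDN 2353184; 2353184 + 171 = 2353355.
JDN 2353355 corresponds to 24 Adar I 5491 AM.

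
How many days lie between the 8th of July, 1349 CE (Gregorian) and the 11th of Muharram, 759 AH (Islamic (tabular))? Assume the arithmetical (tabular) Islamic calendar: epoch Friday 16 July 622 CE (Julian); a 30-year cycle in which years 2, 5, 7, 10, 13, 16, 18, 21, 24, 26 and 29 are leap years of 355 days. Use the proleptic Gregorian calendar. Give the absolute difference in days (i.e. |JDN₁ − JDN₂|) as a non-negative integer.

3099

JDN of the first date = 2213961.
JDN of the second date = 2217060.
|2217060 − 2213961| = 3099.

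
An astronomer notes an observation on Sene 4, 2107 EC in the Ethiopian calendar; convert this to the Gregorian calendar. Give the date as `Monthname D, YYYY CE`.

June 12, 2115 CE

Julian Day Number of the source date = 2493710.
Converting JDN 2493710 to the Gregorian calendar gives 12 June 2115 CE.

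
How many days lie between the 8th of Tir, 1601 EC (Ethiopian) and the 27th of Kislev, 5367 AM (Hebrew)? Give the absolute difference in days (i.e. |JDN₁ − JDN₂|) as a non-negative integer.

JDN of the first date = 2308748.
JDN of the second date = 2308000.
|2308000 − 2308748| = 748.

748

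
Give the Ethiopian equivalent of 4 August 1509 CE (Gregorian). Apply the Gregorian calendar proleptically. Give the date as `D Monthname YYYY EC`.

1 Nehase 1501 EC

Both dates share Julian Day Number 2272426; in the Ethiopian calendar that is 1 Nehase 1501 EC.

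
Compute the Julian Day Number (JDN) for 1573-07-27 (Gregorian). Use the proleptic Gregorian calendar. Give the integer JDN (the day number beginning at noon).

JDN 2451545 is 1 January 2000 CE (Gregorian); the target day is −155751 days from there, so JDN = 2295794.

2295794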